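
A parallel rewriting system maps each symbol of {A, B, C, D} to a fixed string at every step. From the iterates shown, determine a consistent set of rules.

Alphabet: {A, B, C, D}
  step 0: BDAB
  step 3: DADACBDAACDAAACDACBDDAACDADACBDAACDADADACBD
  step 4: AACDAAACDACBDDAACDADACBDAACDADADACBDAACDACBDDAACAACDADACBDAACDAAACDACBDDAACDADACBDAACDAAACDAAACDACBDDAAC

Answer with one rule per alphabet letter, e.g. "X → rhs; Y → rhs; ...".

A->DA, B->D, C->CBD, D->AAC

  step 3 ⇒ step 4: DADACBDAACDAAACDACBDDAACDADACBDAACDADADACBD ⇒ AAC·DA·AAC·DA·CBD·D·AAC·DA·DA·CBD·AAC·DA·DA·DA·CBD·AAC·DA·CBD·D·AAC·AAC·DA·DA·CBD·AAC·DA·AAC·DA·CBD·D·AAC·DA·DA·CBD·AAC·DA·AAC·DA·AAC·DA·CBD·D·AAC
    A ↦ DA
    B ↦ D
    C ↦ CBD
    D ↦ AAC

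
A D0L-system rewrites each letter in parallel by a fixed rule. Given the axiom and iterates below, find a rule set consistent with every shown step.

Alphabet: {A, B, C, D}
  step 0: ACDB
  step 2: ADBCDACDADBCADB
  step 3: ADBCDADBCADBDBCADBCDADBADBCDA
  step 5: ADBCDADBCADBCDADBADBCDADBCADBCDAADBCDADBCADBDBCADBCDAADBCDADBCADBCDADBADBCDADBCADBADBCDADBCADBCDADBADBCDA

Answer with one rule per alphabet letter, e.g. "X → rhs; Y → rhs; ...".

A->ADB, B->DA, C->DB, D->C

  step 2 ⇒ step 3: ADBCDACDADBCADB ⇒ ADB·C·DA·DB·C·ADB·DB·C·ADB·C·DA·DB·ADB·C·DA
    A ↦ ADB
    B ↦ DA
    C ↦ DB
    D ↦ C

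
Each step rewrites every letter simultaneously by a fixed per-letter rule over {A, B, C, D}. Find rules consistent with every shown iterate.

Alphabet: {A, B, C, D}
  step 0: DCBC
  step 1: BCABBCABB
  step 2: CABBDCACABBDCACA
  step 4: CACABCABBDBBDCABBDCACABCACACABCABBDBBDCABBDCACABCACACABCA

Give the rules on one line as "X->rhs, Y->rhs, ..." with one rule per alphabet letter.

  step 1 ⇒ step 2: BCABBCABB ⇒ CA·BB·D·CA·CA·BB·D·CA·CA
    A ↦ D
    B ↦ CA
    C ↦ BB
  step 0 ⇒ step 1: DCBC ⇒ BCA·BB·CA·BB
    D ↦ BCA

A->D, B->CA, C->BB, D->BCA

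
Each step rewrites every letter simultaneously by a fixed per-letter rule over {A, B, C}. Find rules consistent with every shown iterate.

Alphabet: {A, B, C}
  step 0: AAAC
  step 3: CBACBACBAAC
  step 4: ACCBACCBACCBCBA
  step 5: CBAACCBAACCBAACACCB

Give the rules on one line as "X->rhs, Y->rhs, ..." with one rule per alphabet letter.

  step 4 ⇒ step 5: ACCBACCBACCBCBA ⇒ CB·A·A·C·CB·A·A·C·CB·A·A·C·A·C·CB
    A ↦ CB
    B ↦ C
    C ↦ A

A->CB, B->C, C->A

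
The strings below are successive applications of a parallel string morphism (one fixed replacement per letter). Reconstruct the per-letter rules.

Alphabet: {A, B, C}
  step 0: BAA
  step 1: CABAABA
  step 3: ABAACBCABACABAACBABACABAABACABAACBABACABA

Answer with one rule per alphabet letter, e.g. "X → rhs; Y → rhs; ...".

A->ABA, B->C, C->ACB

  step 0 ⇒ step 1: BAA ⇒ C·ABA·ABA
    A ↦ ABA
    B ↦ C
    C ↦ ACB  (constrained at step 1)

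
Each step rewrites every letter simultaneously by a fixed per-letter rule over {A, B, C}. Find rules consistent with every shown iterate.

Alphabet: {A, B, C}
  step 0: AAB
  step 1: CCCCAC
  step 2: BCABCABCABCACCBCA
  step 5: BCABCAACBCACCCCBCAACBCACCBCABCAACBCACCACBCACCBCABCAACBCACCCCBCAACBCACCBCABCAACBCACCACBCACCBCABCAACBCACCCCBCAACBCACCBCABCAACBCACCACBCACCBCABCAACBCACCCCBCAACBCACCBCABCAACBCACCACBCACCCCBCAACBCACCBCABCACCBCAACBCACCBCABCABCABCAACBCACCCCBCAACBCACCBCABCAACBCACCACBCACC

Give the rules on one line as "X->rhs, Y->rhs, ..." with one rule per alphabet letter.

  step 1 ⇒ step 2: CCCCAC ⇒ BCA·BCA·BCA·BCA·CC·BCA
    A ↦ CC
    C ↦ BCA
  step 0 ⇒ step 1: AAB ⇒ CC·CC·AC
    B ↦ AC

A->CC, B->AC, C->BCA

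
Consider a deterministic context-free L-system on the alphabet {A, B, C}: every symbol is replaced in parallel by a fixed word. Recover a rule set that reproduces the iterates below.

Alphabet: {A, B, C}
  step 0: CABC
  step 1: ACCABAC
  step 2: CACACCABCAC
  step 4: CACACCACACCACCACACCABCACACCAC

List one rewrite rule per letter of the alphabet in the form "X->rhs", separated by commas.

  step 1 ⇒ step 2: ACCABAC ⇒ C·AC·AC·C·AB·C·AC
    A ↦ C
    B ↦ AB
    C ↦ AC

A->C, B->AB, C->AC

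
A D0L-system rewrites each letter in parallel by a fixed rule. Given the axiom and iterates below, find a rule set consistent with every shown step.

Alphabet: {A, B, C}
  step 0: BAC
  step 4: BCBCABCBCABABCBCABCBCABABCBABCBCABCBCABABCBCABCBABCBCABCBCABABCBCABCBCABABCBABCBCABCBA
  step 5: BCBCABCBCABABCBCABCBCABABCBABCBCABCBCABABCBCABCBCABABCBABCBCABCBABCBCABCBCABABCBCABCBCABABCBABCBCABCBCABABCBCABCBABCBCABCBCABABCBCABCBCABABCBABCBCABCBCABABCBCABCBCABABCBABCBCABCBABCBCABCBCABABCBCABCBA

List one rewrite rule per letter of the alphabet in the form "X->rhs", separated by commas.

  step 4 ⇒ step 5: BCBCABCBCABABCBCABCBCABABCBABCBCABCBCABABCBCABCBABCBCABCBCABABCBCABCBCABABCBABCBCABCBA ⇒ BC·BCA·BC·BCA·BA·BC·BCA·BC·BCA·BA·BC·BA·BC·BCA·BC·BCA·BA·BC·BCA·BC·BCA·BA·BC·BA·BC·BCA·BC·BA·BC·BCA·BC·BCA·BA·BC·BCA·BC·BCA·BA·BC·BA·BC·BCA·BC·BCA·BA·BC·BCA·BC·BA·BC·BCA·BC·BCA·BA·BC·BCA·BC·BCA·BA·BC·BA·BC·BCA·BC·BCA·BA·BC·BCA·BC·BCA·BA·BC·BA·BC·BCA·BC·BA·BC·BCA·BC·BCA·BA·BC·BCA·BC·BA
    A ↦ BA
    B ↦ BC
    C ↦ BCA

A->BA, B->BC, C->BCA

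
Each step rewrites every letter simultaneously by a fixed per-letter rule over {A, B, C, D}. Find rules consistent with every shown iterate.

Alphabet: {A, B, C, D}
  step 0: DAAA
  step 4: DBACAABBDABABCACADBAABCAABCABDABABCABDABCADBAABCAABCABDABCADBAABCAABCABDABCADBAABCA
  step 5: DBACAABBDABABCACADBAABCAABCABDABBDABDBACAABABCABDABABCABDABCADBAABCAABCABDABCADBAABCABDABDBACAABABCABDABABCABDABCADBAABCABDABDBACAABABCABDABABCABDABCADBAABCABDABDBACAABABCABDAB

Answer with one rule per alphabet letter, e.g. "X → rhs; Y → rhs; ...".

  step 4 ⇒ step 5: DBACAABBDABABCACADBAABCAABCABDABABCABDABCADBAABCAABCABDABCADBAABCAABCABDABCADBAABCA ⇒ DBA·CA·AB·BD·AB·AB·CA·CA·DBA·AB·CA·AB·CA·BD·AB·BD·AB·DBA·CA·AB·AB·CA·BD·AB·AB·CA·BD·AB·CA·DBA·AB·CA·AB·CA·BD·AB·CA·DBA·AB·CA·BD·AB·DBA·CA·AB·AB·CA·BD·AB·AB·CA·BD·AB·CA·DBA·AB·CA·BD·AB·DBA·CA·AB·AB·CA·BD·AB·AB·CA·BD·AB·CA·DBA·AB·CA·BD·AB·DBA·CA·AB·AB·CA·BD·AB
    A ↦ AB
    B ↦ CA
    C ↦ BD
    D ↦ DBA

A->AB, B->CA, C->BD, D->DBA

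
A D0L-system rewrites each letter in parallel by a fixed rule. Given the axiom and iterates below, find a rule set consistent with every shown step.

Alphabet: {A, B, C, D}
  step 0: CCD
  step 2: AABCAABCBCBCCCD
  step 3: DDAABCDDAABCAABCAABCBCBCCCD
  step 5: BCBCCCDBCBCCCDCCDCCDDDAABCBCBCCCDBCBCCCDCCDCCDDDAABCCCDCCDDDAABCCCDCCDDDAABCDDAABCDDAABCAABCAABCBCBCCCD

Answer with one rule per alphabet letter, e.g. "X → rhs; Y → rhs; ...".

A->D, B->AA, C->BC, D->CCD

  step 2 ⇒ step 3: AABCAABCBCBCCCD ⇒ D·D·AA·BC·D·D·AA·BC·AA·BC·AA·BC·BC·BC·CCD
    A ↦ D
    B ↦ AA
    C ↦ BC
    D ↦ CCD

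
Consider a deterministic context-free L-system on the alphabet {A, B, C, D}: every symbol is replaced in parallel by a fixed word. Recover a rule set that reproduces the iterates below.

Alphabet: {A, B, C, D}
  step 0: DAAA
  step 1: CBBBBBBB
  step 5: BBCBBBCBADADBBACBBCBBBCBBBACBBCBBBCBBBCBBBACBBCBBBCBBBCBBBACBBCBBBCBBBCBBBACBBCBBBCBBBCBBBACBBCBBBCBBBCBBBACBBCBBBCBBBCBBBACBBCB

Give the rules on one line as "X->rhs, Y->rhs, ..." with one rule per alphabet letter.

A->BB, B->AD, C->AC, D->CB

  step 0 ⇒ step 1: DAAA ⇒ CB·BB·BB·BB
    A ↦ BB
    D ↦ CB
    B ↦ AD  (constrained at step 1)
    C ↦ AC  (constrained at step 1)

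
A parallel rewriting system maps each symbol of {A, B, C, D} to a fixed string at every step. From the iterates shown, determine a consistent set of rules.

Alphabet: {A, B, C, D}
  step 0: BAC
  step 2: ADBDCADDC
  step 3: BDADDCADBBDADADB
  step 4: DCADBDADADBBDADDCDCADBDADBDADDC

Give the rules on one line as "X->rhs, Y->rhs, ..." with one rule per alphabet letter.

A->BD, B->DC, C->B, D->AD

  step 3 ⇒ step 4: BDADDCADBBDADADB ⇒ DC·AD·BD·AD·AD·B·BD·AD·DC·DC·AD·BD·AD·BD·AD·DC
    A ↦ BD
    B ↦ DC
    C ↦ B
    D ↦ AD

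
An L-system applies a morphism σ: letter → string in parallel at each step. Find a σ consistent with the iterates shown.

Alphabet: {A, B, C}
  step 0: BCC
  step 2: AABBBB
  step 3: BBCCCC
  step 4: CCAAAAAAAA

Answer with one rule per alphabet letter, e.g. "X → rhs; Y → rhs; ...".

  step 3 ⇒ step 4: BBCCCC ⇒ C·C·AA·AA·AA·AA
    B ↦ C
    C ↦ AA
  step 2 ⇒ step 3: AABBBB ⇒ B·B·C·C·C·C
    A ↦ B

A->B, B->C, C->AA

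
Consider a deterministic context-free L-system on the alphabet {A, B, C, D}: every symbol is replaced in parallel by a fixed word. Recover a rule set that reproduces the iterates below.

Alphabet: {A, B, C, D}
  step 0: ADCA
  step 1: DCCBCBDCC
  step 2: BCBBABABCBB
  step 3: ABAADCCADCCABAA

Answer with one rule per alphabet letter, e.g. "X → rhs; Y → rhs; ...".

A->DCC, B->A, C->B, D->BC

  step 2 ⇒ step 3: BCBBABABCBB ⇒ A·B·A·A·DCC·A·DCC·A·B·A·A
    A ↦ DCC
    B ↦ A
    C ↦ B
  step 0 ⇒ step 1: ADCA ⇒ DCC·BC·B·DCC
    D ↦ BC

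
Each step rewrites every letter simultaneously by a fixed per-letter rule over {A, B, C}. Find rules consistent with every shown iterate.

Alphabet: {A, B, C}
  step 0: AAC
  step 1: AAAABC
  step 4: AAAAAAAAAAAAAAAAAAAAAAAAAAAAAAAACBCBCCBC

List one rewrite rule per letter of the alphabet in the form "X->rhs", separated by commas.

A->AA, B->C, C->BC

  step 0 ⇒ step 1: AAC ⇒ AA·AA·BC
    A ↦ AA
    C ↦ BC
    B ↦ C  (constrained at step 1)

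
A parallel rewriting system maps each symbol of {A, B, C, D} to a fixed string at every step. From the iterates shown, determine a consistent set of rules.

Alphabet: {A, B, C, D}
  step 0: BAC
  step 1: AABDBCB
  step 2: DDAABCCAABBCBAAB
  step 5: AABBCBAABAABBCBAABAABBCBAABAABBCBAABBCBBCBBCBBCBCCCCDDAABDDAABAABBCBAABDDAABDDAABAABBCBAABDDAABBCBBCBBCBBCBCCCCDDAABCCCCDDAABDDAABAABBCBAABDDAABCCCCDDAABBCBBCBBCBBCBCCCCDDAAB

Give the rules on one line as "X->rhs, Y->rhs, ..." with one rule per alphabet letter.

  step 1 ⇒ step 2: AABDBCB ⇒ D·D·AAB·CC·AAB·BCB·AAB
    A ↦ D
    B ↦ AAB
    C ↦ BCB
    D ↦ CC

A->D, B->AAB, C->BCB, D->CC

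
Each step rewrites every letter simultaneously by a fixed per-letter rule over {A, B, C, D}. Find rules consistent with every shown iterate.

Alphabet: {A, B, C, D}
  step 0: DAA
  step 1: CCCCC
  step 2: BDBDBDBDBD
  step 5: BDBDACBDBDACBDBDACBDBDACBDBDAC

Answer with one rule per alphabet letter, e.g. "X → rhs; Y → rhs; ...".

  step 1 ⇒ step 2: CCCCC ⇒ BD·BD·BD·BD·BD
    C ↦ BD
  step 0 ⇒ step 1: DAA ⇒ C·CC·CC
    A ↦ CC
    B ↦ A  (constrained at step 2)
  step 0 ⇒ step 1: DAA ⇒ C·CC·CC
    D ↦ C

A->CC, B->A, C->BD, D->C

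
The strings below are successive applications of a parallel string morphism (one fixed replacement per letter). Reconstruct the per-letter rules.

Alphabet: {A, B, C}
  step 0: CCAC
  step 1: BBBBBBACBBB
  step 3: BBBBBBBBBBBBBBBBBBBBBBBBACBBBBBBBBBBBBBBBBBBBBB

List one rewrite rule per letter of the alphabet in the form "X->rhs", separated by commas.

A->AC, B->BB, C->BBB

  step 0 ⇒ step 1: CCAC ⇒ BBB·BBB·AC·BBB
    A ↦ AC
    C ↦ BBB
    B ↦ BB  (constrained at step 1)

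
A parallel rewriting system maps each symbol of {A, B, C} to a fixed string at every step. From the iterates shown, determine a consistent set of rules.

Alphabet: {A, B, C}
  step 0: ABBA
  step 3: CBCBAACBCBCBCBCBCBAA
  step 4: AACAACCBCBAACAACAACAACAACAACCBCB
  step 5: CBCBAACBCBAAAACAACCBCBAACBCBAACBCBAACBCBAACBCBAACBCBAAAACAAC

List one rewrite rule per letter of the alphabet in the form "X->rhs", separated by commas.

  step 4 ⇒ step 5: AACAACCBCBAACAACAACAACAACAACCBCB ⇒ CB·CB·AA·CB·CB·AA·AA·C·AA·C·CB·CB·AA·CB·CB·AA·CB·CB·AA·CB·CB·AA·CB·CB·AA·CB·CB·AA·AA·C·AA·C
    A ↦ CB
    B ↦ C
    C ↦ AA

A->CB, B->C, C->AA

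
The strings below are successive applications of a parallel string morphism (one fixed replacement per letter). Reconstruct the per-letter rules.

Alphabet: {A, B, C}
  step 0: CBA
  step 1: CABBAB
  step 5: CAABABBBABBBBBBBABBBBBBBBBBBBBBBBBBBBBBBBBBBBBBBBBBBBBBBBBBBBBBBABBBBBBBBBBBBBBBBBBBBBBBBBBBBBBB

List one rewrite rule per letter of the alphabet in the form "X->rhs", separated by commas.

A->AB, B->BB, C->CA

  step 0 ⇒ step 1: CBA ⇒ CA·BB·AB
    A ↦ AB
    B ↦ BB
    C ↦ CA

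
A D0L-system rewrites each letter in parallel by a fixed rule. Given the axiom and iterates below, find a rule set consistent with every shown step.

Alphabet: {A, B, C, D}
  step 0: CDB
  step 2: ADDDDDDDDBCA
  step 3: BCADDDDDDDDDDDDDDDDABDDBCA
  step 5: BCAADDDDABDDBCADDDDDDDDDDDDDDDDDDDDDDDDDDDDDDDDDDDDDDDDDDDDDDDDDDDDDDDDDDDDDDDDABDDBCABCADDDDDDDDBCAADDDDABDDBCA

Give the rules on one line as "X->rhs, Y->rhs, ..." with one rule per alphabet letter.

  step 2 ⇒ step 3: ADDDDDDDDBCA ⇒ BCA·DD·DD·DD·DD·DD·DD·DD·DD·A·BDD·BCA
    A ↦ BCA
    B ↦ A
    C ↦ BDD
    D ↦ DD

A->BCA, B->A, C->BDD, D->DD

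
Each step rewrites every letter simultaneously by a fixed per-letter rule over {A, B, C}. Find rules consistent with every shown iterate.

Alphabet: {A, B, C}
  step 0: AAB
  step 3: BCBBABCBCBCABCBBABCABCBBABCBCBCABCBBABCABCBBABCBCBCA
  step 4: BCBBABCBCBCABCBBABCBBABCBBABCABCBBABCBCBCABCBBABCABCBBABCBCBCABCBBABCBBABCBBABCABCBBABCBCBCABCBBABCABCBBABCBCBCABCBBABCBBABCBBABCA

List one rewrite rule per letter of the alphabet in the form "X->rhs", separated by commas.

  step 3 ⇒ step 4: BCBBABCBCBCABCBBABCABCBBABCBCBCABCBBABCABCBBABCBCBCA ⇒ BC·BBA·BC·BC·BCA·BC·BBA·BC·BBA·BC·BBA·BCA·BC·BBA·BC·BC·BCA·BC·BBA·BCA·BC·BBA·BC·BC·BCA·BC·BBA·BC·BBA·BC·BBA·BCA·BC·BBA·BC·BC·BCA·BC·BBA·BCA·BC·BBA·BC·BC·BCA·BC·BBA·BC·BBA·BC·BBA·BCA
    A ↦ BCA
    B ↦ BC
    C ↦ BBA

A->BCA, B->BC, C->BBA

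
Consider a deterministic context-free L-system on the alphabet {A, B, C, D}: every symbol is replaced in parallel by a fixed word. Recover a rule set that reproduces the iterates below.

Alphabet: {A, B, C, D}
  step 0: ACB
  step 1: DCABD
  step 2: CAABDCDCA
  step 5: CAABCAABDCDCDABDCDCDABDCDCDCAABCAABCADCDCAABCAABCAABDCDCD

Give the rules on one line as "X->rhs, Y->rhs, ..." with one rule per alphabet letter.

A->DC, B->D, C->AB, D->CA

  step 1 ⇒ step 2: DCABD ⇒ CA·AB·DC·D·CA
    A ↦ DC
    B ↦ D
    C ↦ AB
    D ↦ CA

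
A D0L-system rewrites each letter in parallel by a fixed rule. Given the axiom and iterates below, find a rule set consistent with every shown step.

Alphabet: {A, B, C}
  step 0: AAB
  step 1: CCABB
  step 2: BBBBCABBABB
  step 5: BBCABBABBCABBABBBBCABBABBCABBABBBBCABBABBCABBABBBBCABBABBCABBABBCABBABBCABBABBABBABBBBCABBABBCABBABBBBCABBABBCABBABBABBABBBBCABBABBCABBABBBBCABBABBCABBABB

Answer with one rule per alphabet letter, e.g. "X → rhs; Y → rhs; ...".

  step 1 ⇒ step 2: CCABB ⇒ BB·BB·C·ABB·ABB
    A ↦ C
    B ↦ ABB
    C ↦ BB

A->C, B->ABB, C->BB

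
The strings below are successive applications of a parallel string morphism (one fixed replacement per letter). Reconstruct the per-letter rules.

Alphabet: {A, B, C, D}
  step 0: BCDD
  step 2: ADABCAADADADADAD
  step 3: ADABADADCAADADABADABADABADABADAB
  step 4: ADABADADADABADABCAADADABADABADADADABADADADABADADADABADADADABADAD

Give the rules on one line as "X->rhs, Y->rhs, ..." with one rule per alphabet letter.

A->AD, B->AD, C->CA, D->AB

  step 3 ⇒ step 4: ADABADADCAADADABADABADABADABADAB ⇒ AD·AB·AD·AD·AD·AB·AD·AB·CA·AD·AD·AB·AD·AB·AD·AD·AD·AB·AD·AD·AD·AB·AD·AD·AD·AB·AD·AD·AD·AB·AD·AD
    A ↦ AD
    B ↦ AD
    C ↦ CA
    D ↦ AB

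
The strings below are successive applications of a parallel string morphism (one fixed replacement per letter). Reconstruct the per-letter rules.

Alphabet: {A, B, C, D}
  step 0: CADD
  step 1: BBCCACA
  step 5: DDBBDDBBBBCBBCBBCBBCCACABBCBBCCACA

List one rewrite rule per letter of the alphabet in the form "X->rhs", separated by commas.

  step 0 ⇒ step 1: CADD ⇒ BB·C·CA·CA
    A ↦ C
    C ↦ BB
    D ↦ CA
    B ↦ D  (constrained at step 1)

A->C, B->D, C->BB, D->CA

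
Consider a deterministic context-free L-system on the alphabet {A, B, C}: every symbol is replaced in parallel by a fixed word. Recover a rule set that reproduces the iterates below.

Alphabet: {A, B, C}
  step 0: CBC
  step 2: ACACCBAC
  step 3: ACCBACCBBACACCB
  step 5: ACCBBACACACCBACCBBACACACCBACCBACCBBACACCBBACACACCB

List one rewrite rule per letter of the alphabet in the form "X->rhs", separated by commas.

A->ACC, B->AC, C->B

  step 2 ⇒ step 3: ACACCBAC ⇒ ACC·B·ACC·B·B·AC·ACC·B
    A ↦ ACC
    B ↦ AC
    C ↦ B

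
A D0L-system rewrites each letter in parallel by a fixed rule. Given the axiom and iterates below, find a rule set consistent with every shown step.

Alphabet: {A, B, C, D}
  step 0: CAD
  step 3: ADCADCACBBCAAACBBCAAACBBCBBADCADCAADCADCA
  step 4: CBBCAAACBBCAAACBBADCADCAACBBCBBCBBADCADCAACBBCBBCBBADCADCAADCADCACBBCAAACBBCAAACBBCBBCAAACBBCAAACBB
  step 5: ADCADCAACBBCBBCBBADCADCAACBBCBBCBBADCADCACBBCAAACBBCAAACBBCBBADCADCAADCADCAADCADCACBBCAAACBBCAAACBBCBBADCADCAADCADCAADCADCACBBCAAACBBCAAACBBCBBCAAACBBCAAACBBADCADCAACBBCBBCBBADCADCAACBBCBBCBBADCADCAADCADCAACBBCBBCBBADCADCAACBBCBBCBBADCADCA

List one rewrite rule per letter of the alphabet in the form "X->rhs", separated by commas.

A->CBB, B->DCA, C->A, D->CAA

  step 4 ⇒ step 5: CBBCAAACBBCAAACBBADCADCAACBBCBBCBBADCADCAACBBCBBCBBADCADCAADCADCACBBCAAACBBCAAACBBCBBCAAACBBCAAACBB ⇒ A·DCA·DCA·A·CBB·CBB·CBB·A·DCA·DCA·A·CBB·CBB·CBB·A·DCA·DCA·CBB·CAA·A·CBB·CAA·A·CBB·CBB·A·DCA·DCA·A·DCA·DCA·A·DCA·DCA·CBB·CAA·A·CBB·CAA·A·CBB·CBB·A·DCA·DCA·A·DCA·DCA·A·DCA·DCA·CBB·CAA·A·CBB·CAA·A·CBB·CBB·CAA·A·CBB·CAA·A·CBB·A·DCA·DCA·A·CBB·CBB·CBB·A·DCA·DCA·A·CBB·CBB·CBB·A·DCA·DCA·A·DCA·DCA·A·CBB·CBB·CBB·A·DCA·DCA·A·CBB·CBB·CBB·A·DCA·DCA
    A ↦ CBB
    B ↦ DCA
    C ↦ A
    D ↦ CAA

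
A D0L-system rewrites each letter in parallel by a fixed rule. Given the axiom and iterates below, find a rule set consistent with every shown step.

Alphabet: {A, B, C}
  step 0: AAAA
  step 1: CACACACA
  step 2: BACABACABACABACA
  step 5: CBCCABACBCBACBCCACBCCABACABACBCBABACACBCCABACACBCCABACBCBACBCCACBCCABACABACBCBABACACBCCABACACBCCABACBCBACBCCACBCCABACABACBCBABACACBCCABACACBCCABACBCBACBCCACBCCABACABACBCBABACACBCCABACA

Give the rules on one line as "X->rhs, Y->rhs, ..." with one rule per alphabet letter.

A->CA, B->CBC, C->BA

  step 1 ⇒ step 2: CACACACA ⇒ BA·CA·BA·CA·BA·CA·BA·CA
    A ↦ CA
    C ↦ BA
    B ↦ CBC  (constrained at step 2)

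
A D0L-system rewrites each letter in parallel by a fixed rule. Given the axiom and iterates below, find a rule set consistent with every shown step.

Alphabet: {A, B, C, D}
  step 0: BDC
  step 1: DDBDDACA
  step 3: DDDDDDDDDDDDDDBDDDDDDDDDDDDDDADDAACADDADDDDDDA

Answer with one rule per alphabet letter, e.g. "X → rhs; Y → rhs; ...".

A->DDA, B->DDB, C->ACA, D->DD

  step 0 ⇒ step 1: BDC ⇒ DDB·DD·ACA
    B ↦ DDB
    C ↦ ACA
    D ↦ DD
    A ↦ DDA  (constrained at step 1)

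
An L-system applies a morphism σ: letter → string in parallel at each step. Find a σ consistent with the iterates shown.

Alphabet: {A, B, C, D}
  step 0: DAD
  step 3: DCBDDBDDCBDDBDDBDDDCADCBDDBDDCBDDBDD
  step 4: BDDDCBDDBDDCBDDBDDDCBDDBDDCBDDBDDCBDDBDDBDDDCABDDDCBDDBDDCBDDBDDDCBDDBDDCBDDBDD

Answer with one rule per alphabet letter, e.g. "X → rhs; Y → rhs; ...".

  step 3 ⇒ step 4: DCBDDBDDCBDDBDDBDDDCADCBDDBDDCBDDBDD ⇒ BDD·D·C·BDD·BDD·C·BDD·BDD·D·C·BDD·BDD·C·BDD·BDD·C·BDD·BDD·BDD·D·CA·BDD·D·C·BDD·BDD·C·BDD·BDD·D·C·BDD·BDD·C·BDD·BDD
    A ↦ CA
    B ↦ C
    C ↦ D
    D ↦ BDD

A->CA, B->C, C->D, D->BDD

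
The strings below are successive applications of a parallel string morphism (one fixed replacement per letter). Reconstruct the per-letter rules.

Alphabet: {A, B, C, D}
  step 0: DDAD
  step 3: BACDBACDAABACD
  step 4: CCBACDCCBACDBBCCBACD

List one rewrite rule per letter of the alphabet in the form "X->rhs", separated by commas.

  step 3 ⇒ step 4: BACDBACDAABACD ⇒ CC·B·A·CD·CC·B·A·CD·B·B·CC·B·A·CD
    A ↦ B
    B ↦ CC
    C ↦ A
    D ↦ CD

A->B, B->CC, C->A, D->CD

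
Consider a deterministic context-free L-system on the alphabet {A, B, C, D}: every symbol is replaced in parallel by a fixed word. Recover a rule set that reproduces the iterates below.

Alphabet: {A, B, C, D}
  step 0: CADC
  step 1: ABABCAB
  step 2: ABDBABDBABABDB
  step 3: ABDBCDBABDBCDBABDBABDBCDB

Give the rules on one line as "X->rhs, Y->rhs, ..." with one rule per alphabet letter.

A->AB, B->DB, C->AB, D->C

  step 2 ⇒ step 3: ABDBABDBABABDB ⇒ AB·DB·C·DB·AB·DB·C·DB·AB·DB·AB·DB·C·DB
    A ↦ AB
    B ↦ DB
    D ↦ C
  step 0 ⇒ step 1: CADC ⇒ AB·AB·C·AB
    C ↦ AB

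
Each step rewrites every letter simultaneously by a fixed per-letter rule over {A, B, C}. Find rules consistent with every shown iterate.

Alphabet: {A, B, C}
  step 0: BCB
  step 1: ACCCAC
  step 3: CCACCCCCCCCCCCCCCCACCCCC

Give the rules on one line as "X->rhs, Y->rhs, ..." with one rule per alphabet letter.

A->CB, B->AC, C->CC

  step 0 ⇒ step 1: BCB ⇒ AC·CC·AC
    B ↦ AC
    C ↦ CC
    A ↦ CB  (constrained at step 1)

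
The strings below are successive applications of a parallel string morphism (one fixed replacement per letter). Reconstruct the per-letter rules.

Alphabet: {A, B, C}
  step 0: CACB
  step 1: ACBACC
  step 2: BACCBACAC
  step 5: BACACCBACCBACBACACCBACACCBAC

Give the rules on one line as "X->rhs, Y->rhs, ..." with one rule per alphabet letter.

A->B, B->C, C->AC

  step 1 ⇒ step 2: ACBACC ⇒ B·AC·C·B·AC·AC
    A ↦ B
    B ↦ C
    C ↦ AC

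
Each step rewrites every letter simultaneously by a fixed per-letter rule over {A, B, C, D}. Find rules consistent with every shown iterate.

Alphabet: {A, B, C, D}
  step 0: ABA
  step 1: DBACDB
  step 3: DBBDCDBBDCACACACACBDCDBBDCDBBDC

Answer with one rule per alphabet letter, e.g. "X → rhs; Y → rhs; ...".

A->DB, B->AC, C->BDC, D->AC

  step 0 ⇒ step 1: ABA ⇒ DB·AC·DB
    A ↦ DB
    B ↦ AC
    C ↦ BDC  (constrained at step 1)
    D ↦ AC  (constrained at step 1)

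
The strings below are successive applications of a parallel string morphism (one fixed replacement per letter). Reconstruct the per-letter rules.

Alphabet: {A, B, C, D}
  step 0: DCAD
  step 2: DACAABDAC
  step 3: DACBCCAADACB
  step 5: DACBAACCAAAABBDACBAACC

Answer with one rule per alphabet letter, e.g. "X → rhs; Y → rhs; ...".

A->C, B->AA, C->B, D->DA

  step 2 ⇒ step 3: DACAABDAC ⇒ DA·C·B·C·C·AA·DA·C·B
    A ↦ C
    B ↦ AA
    C ↦ B
    D ↦ DA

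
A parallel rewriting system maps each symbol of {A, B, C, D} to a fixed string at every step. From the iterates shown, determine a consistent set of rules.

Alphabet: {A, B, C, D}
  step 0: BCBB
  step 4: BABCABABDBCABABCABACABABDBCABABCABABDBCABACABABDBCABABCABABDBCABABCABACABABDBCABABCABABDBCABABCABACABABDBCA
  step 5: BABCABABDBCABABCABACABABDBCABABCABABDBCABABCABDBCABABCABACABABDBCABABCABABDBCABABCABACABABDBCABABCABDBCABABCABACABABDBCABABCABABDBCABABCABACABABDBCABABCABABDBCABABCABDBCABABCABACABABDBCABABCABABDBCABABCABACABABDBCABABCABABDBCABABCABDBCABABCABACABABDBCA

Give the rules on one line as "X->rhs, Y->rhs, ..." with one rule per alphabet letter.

  step 4 ⇒ step 5: BABCABABDBCABABCABACABABDBCABABCABABDBCABACABABDBCABABCABABDBCABABCABACABABDBCABABCABABDBCABABCABACABABDBCA ⇒ BA·BCA·BA·BD·BCA·BA·BCA·BA·CA·BA·BD·BCA·BA·BCA·BA·BD·BCA·BA·BCA·BD·BCA·BA·BCA·BA·CA·BA·BD·BCA·BA·BCA·BA·BD·BCA·BA·BCA·BA·CA·BA·BD·BCA·BA·BCA·BD·BCA·BA·BCA·BA·CA·BA·BD·BCA·BA·BCA·BA·BD·BCA·BA·BCA·BA·CA·BA·BD·BCA·BA·BCA·BA·BD·BCA·BA·BCA·BD·BCA·BA·BCA·BA·CA·BA·BD·BCA·BA·BCA·BA·BD·BCA·BA·BCA·BA·CA·BA·BD·BCA·BA·BCA·BA·BD·BCA·BA·BCA·BD·BCA·BA·BCA·BA·CA·BA·BD·BCA
    A ↦ BCA
    B ↦ BA
    C ↦ BD
    D ↦ CA

A->BCA, B->BA, C->BD, D->CA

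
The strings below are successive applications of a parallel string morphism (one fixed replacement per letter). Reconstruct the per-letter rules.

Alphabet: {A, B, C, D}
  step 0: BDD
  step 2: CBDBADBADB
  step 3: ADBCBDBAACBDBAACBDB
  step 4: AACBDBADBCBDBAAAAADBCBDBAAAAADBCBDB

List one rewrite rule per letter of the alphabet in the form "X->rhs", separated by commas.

A->AA, B->DB, C->A, D->CB

  step 3 ⇒ step 4: ADBCBDBAACBDBAACBDB ⇒ AA·CB·DB·A·DB·CB·DB·AA·AA·A·DB·CB·DB·AA·AA·A·DB·CB·DB
    A ↦ AA
    B ↦ DB
    C ↦ A
    D ↦ CB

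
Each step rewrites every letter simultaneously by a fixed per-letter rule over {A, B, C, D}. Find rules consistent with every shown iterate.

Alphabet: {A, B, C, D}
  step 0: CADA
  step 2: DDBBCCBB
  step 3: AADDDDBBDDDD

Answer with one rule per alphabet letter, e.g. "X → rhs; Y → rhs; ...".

A->CC, B->DD, C->B, D->A

  step 2 ⇒ step 3: DDBBCCBB ⇒ A·A·DD·DD·B·B·DD·DD
    B ↦ DD
    C ↦ B
    D ↦ A
    A ↦ CC  (constrained at step 0)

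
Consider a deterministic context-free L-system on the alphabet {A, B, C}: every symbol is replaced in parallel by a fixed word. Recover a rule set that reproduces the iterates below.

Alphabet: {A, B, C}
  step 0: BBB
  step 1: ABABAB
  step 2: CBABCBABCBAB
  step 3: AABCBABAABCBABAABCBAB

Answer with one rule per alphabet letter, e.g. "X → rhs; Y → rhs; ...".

  step 2 ⇒ step 3: CBABCBABCBAB ⇒ A·AB·CB·AB·A·AB·CB·AB·A·AB·CB·AB
    A ↦ CB
    B ↦ AB
    C ↦ A

A->CB, B->AB, C->A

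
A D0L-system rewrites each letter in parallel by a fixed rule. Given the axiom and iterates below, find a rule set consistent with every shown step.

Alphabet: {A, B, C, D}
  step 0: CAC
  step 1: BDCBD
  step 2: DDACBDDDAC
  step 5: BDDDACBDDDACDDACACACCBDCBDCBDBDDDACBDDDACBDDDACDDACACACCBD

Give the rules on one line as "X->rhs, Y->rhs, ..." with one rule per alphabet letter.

A->C, B->DD, C->BD, D->AC

  step 1 ⇒ step 2: BDCBD ⇒ DD·AC·BD·DD·AC
    B ↦ DD
    C ↦ BD
    D ↦ AC
  step 0 ⇒ step 1: CAC ⇒ BD·C·BD
    A ↦ C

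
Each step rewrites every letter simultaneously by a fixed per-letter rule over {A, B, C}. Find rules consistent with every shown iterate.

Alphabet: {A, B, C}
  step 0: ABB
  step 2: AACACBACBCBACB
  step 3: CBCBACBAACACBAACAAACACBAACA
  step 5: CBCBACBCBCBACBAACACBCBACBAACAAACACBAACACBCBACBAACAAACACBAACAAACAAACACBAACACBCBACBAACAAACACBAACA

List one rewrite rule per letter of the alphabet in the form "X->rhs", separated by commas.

A->CB, B->ACA, C->A

  step 2 ⇒ step 3: AACACBACBCBACB ⇒ CB·CB·A·CB·A·ACA·CB·A·ACA·A·ACA·CB·A·ACA
    A ↦ CB
    B ↦ ACA
    C ↦ A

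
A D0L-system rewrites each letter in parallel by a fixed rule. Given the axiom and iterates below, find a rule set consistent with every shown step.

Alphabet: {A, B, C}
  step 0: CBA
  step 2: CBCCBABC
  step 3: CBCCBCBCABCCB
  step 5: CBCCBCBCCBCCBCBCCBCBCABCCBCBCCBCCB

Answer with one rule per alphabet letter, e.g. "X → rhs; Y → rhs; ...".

A->AB, B->C, C->CB

  step 2 ⇒ step 3: CBCCBABC ⇒ CB·C·CB·CB·C·AB·C·CB
    A ↦ AB
    B ↦ C
    C ↦ CB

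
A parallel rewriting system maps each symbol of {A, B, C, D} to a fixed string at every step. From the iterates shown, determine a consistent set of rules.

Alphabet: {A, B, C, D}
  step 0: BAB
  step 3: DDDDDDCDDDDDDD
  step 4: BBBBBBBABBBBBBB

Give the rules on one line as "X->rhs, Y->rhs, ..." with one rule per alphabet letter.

  step 3 ⇒ step 4: DDDDDDCDDDDDDD ⇒ B·B·B·B·B·B·BA·B·B·B·B·B·B·B
    C ↦ BA
    D ↦ B
    A ↦ CD  (constrained at step 0)
    B ↦ DD  (constrained at step 0)

A->CD, B->DD, C->BA, D->B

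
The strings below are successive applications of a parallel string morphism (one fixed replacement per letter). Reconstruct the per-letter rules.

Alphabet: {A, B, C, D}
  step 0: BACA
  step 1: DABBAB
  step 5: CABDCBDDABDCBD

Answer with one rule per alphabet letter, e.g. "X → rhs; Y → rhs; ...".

  step 0 ⇒ step 1: BACA ⇒ D·AB·B·AB
    A ↦ AB
    B ↦ D
    C ↦ B
    D ↦ C  (constrained at step 1)

A->AB, B->D, C->B, D->C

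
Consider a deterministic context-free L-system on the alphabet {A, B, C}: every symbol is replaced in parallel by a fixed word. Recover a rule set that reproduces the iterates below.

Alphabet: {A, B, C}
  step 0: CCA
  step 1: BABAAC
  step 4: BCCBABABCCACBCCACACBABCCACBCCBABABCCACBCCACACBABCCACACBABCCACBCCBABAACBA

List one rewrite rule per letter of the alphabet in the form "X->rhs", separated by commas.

A->AC, B->BCC, C->BA

  step 0 ⇒ step 1: CCA ⇒ BA·BA·AC
    A ↦ AC
    C ↦ BA
    B ↦ BCC  (constrained at step 1)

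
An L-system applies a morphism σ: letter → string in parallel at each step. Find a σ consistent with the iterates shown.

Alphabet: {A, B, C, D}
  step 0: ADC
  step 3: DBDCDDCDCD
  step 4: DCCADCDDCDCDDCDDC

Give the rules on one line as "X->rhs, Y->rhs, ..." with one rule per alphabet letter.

A->B, B->CA, C->D, D->DC

  step 3 ⇒ step 4: DBDCDDCDCD ⇒ DC·CA·DC·D·DC·DC·D·DC·D·DC
    B ↦ CA
    C ↦ D
    D ↦ DC
    A ↦ B  (constrained at step 0)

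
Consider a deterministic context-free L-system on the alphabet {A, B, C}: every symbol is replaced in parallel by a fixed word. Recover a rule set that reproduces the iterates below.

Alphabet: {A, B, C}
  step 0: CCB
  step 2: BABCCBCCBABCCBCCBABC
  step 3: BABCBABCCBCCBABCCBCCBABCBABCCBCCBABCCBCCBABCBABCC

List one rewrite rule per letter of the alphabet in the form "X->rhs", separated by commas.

A->BC, B->BA, C->BCC

  step 2 ⇒ step 3: BABCCBCCBABCCBCCBABC ⇒ BA·BC·BA·BCC·BCC·BA·BCC·BCC·BA·BC·BA·BCC·BCC·BA·BCC·BCC·BA·BC·BA·BCC
    A ↦ BC
    B ↦ BA
    C ↦ BCC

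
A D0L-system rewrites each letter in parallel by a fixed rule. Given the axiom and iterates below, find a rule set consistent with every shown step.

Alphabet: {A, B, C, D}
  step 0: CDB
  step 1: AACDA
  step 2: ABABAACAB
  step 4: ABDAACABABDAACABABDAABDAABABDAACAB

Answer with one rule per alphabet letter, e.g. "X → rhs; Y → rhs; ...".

  step 1 ⇒ step 2: AACDA ⇒ AB·AB·A·AC·AB
    A ↦ AB
    C ↦ A
    D ↦ AC
  step 0 ⇒ step 1: CDB ⇒ A·AC·DA
    B ↦ DA

A->AB, B->DA, C->A, D->AC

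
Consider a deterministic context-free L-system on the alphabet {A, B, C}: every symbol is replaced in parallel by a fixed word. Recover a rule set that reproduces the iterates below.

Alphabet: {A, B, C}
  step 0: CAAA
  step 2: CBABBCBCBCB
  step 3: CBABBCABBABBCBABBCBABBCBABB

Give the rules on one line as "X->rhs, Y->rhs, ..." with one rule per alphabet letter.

  step 2 ⇒ step 3: CBABBCBCBCB ⇒ CB·ABB·C·ABB·ABB·CB·ABB·CB·ABB·CB·ABB
    A ↦ C
    B ↦ ABB
    C ↦ CB

A->C, B->ABB, C->CB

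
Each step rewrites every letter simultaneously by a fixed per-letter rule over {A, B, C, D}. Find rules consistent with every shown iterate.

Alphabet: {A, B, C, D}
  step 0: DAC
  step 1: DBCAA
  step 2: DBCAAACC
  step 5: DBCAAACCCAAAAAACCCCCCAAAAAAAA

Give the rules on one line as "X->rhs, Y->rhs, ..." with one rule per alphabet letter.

  step 1 ⇒ step 2: DBCAA ⇒ DB·CA·AA·C·C
    A ↦ C
    B ↦ CA
    C ↦ AA
    D ↦ DB

A->C, B->CA, C->AA, D->DB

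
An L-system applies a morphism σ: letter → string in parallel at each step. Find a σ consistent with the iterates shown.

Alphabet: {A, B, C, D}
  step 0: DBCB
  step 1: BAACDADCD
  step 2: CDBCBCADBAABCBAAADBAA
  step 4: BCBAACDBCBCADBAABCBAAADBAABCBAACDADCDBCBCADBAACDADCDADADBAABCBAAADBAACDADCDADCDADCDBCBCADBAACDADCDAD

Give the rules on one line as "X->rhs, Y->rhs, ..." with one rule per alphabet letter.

A->BC, B->CD, C->AD, D->BAA

  step 1 ⇒ step 2: BAACDADCD ⇒ CD·BC·BC·AD·BAA·BC·BAA·AD·BAA
    A ↦ BC
    B ↦ CD
    C ↦ AD
    D ↦ BAA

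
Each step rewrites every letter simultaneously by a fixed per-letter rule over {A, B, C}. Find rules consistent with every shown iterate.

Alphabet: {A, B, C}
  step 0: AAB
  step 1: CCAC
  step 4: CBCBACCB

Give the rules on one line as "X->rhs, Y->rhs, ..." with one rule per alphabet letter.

A->C, B->AC, C->B

  step 0 ⇒ step 1: AAB ⇒ C·C·AC
    A ↦ C
    B ↦ AC
    C ↦ B  (constrained at step 1)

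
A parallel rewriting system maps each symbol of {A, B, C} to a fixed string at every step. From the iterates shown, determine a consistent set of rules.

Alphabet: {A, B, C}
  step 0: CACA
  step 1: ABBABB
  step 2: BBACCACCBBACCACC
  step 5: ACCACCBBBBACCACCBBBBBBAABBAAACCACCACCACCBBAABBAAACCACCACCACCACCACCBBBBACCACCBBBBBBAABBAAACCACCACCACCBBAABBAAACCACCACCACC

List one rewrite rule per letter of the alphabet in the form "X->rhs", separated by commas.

A->BB, B->ACC, C->A

  step 1 ⇒ step 2: ABBABB ⇒ BB·ACC·ACC·BB·ACC·ACC
    A ↦ BB
    B ↦ ACC
  step 0 ⇒ step 1: CACA ⇒ A·BB·A·BB
    C ↦ A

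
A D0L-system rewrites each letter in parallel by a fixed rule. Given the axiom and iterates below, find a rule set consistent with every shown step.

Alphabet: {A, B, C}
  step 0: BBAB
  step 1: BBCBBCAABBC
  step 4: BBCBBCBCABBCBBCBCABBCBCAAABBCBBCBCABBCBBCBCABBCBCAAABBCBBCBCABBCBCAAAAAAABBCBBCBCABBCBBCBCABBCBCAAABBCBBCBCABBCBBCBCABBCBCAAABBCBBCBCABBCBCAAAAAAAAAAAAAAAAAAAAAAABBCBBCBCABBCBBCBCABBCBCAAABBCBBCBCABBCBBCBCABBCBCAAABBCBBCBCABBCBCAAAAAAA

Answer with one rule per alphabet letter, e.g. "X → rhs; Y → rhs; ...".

  step 0 ⇒ step 1: BBAB ⇒ BBC·BBC·AA·BBC
    A ↦ AA
    B ↦ BBC
    C ↦ BCA  (constrained at step 1)

A->AA, B->BBC, C->BCA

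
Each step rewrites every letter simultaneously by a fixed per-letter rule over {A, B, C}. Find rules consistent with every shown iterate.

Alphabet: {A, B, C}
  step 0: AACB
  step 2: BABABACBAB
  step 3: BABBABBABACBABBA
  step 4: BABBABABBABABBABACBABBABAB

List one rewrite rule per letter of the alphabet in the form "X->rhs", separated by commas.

A->B, B->BA, C->AC

  step 3 ⇒ step 4: BABBABBABACBABBA ⇒ BA·B·BA·BA·B·BA·BA·B·BA·B·AC·BA·B·BA·BA·B
    A ↦ B
    B ↦ BA
    C ↦ AC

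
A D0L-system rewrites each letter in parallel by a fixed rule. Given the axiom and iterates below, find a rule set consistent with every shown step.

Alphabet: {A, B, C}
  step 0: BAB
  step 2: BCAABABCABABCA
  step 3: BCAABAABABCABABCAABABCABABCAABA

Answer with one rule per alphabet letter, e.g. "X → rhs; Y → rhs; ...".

A->ABA, B->BC, C->A

  step 2 ⇒ step 3: BCAABABCABABCA ⇒ BC·A·ABA·ABA·BC·ABA·BC·A·ABA·BC·ABA·BC·A·ABA
    A ↦ ABA
    B ↦ BC
    C ↦ A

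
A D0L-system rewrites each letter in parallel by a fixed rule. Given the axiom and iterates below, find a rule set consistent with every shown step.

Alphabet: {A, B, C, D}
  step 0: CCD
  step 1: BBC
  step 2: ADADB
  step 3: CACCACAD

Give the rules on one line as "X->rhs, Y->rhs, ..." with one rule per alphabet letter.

A->CA, B->AD, C->B, D->C

  step 2 ⇒ step 3: ADADB ⇒ CA·C·CA·C·AD
    A ↦ CA
    B ↦ AD
    D ↦ C
  step 0 ⇒ step 1: CCD ⇒ B·B·C
    C ↦ B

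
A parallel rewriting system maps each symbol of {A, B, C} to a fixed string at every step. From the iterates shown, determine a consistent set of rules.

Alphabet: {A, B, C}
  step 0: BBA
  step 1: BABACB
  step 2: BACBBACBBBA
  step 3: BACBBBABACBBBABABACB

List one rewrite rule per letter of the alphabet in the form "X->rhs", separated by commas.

A->CB, B->BA, C->B

  step 2 ⇒ step 3: BACBBACBBBA ⇒ BA·CB·B·BA·BA·CB·B·BA·BA·BA·CB
    A ↦ CB
    B ↦ BA
    C ↦ B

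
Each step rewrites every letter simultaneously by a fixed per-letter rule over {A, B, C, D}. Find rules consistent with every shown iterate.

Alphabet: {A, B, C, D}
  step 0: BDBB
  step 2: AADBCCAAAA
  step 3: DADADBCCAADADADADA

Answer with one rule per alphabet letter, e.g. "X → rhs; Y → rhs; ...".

  step 2 ⇒ step 3: AADBCCAAAA ⇒ DA·DA·DB·CC·A·A·DA·DA·DA·DA
    A ↦ DA
    B ↦ CC
    C ↦ A
    D ↦ DB

A->DA, B->CC, C->A, D->DB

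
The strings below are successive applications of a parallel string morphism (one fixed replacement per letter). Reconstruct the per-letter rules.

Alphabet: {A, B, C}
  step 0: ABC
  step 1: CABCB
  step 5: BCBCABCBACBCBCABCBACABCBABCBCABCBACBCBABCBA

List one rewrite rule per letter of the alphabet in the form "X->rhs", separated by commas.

A->C, B->A, C->BCB

  step 0 ⇒ step 1: ABC ⇒ C·A·BCB
    A ↦ C
    B ↦ A
    C ↦ BCB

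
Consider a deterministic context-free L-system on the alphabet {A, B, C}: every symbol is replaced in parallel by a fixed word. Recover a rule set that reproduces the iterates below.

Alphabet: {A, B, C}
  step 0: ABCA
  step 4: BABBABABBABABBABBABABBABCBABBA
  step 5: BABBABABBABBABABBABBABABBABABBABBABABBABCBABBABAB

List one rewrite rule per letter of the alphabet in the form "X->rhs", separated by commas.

  step 4 ⇒ step 5: BABBABABBABABBABBABABBABCBABBA ⇒ BA·B·BA·BA·B·BA·B·BA·BA·B·BA·B·BA·BA·B·BA·BA·B·BA·B·BA·BA·B·BA·BC·BA·B·BA·BA·B
    A ↦ B
    B ↦ BA
    C ↦ BC

A->B, B->BA, C->BC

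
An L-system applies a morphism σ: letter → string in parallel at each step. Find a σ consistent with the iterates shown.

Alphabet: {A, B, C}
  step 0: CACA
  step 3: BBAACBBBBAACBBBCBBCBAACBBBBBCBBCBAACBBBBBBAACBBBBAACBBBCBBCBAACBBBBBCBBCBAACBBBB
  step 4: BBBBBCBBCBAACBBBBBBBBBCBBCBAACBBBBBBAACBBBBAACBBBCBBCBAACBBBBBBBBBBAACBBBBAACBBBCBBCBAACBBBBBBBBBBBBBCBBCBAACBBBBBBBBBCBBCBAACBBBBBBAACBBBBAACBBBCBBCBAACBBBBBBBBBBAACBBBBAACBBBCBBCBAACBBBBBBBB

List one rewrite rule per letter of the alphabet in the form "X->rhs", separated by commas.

  step 3 ⇒ step 4: BBAACBBBBAACBBBCBBCBAACBBBBBCBBCBAACBBBBBBAACBBBBAACBBBCBBCBAACBBBBBCBBCBAACBBBB ⇒ BB·BB·BCB·BCB·AAC·BB·BB·BB·BB·BCB·BCB·AAC·BB·BB·BB·AAC·BB·BB·AAC·BB·BCB·BCB·AAC·BB·BB·BB·BB·BB·AAC·BB·BB·AAC·BB·BCB·BCB·AAC·BB·BB·BB·BB·BB·BB·BCB·BCB·AAC·BB·BB·BB·BB·BCB·BCB·AAC·BB·BB·BB·AAC·BB·BB·AAC·BB·BCB·BCB·AAC·BB·BB·BB·BB·BB·AAC·BB·BB·AAC·BB·BCB·BCB·AAC·BB·BB·BB·BB
    A ↦ BCB
    B ↦ BB
    C ↦ AAC

A->BCB, B->BB, C->AAC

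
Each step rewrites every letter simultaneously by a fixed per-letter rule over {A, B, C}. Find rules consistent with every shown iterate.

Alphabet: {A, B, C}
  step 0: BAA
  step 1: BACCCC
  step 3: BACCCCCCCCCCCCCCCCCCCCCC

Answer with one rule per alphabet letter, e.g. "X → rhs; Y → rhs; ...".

  step 0 ⇒ step 1: BAA ⇒ BA·CC·CC
    A ↦ CC
    B ↦ BA
    C ↦ CC  (constrained at step 1)

A->CC, B->BA, C->CC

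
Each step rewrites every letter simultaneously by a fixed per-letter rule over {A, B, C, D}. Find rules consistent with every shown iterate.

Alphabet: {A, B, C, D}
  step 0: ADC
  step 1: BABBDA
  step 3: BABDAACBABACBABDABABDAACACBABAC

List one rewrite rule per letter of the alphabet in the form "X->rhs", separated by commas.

A->BAB, B->AC, C->DA, D->B

  step 0 ⇒ step 1: ADC ⇒ BAB·B·DA
    A ↦ BAB
    C ↦ DA
    D ↦ B
    B ↦ AC  (constrained at step 1)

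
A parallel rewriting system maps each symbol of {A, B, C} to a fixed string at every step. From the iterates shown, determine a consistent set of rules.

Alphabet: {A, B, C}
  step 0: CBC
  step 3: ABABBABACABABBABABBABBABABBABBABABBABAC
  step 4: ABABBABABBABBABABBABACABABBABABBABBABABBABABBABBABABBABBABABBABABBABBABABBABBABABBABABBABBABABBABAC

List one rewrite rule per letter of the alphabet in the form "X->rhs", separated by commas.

A->AB, B->ABB, C->AC

  step 3 ⇒ step 4: ABABBABACABABBABABBABBABABBABBABABBABAC ⇒ AB·ABB·AB·ABB·ABB·AB·ABB·AB·AC·AB·ABB·AB·ABB·ABB·AB·ABB·AB·ABB·ABB·AB·ABB·ABB·AB·ABB·AB·ABB·ABB·AB·ABB·ABB·AB·ABB·AB·ABB·ABB·AB·ABB·AB·AC
    A ↦ AB
    B ↦ ABB
    C ↦ AC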